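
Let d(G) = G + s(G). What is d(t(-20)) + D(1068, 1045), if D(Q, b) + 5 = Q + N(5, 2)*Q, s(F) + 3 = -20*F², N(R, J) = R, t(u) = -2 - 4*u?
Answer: -115202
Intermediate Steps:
s(F) = -3 - 20*F²
D(Q, b) = -5 + 6*Q (D(Q, b) = -5 + (Q + 5*Q) = -5 + 6*Q)
d(G) = -3 + G - 20*G² (d(G) = G + (-3 - 20*G²) = -3 + G - 20*G²)
d(t(-20)) + D(1068, 1045) = (-3 + (-2 - 4*(-20)) - 20*(-2 - 4*(-20))²) + (-5 + 6*1068) = (-3 + (-2 + 80) - 20*(-2 + 80)²) + (-5 + 6408) = (-3 + 78 - 20*78²) + 6403 = (-3 + 78 - 20*6084) + 6403 = (-3 + 78 - 121680) + 6403 = -121605 + 6403 = -115202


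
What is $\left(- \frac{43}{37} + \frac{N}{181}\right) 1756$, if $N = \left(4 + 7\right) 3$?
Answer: $- \frac{11522872}{6697} \approx -1720.6$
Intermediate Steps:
$N = 33$ ($N = 11 \cdot 3 = 33$)
$\left(- \frac{43}{37} + \frac{N}{181}\right) 1756 = \left(- \frac{43}{37} + \frac{33}{181}\right) 1756 = \left(- \frac{6562}{6697}\right) 1756 = - \frac{11522872}{6697}$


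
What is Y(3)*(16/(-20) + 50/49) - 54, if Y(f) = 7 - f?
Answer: -13014/245 ≈ -53.118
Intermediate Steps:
Y(3)*(16/(-20) + 50/49) - 54 = (7 - 1*3)*(16/(-20) + 50/49) - 54 = (7 - 3)*(16*(-1/20) + 50*(1/49)) - 54 = 4*(-⅘ + 50/49) - 54 = 4*(54/245) - 54 = 216/245 - 54 = -13014/245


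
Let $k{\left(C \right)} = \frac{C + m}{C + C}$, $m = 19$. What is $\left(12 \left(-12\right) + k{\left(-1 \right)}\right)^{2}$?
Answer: $23409$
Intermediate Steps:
$k{\left(C \right)} = \frac{19 + C}{2 C}$ ($k{\left(C \right)} = \frac{C + 19}{C + C} = \frac{19 + C}{2 C}$)
$\left(12 \left(-12\right) + k{\left(-1 \right)}\right)^{2} = \left(12 \left(-12\right) + \frac{19 - 1}{2 \left(-1\right)}\right)^{2} = \left(-144 + \frac{1}{2} \left(-1\right) 18\right)^{2} = \left(-144 - 9\right)^{2} = \left(-153\right)^{2} = 23409$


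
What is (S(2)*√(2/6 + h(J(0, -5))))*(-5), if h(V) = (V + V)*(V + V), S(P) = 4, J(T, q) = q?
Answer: -20*√903/3 ≈ -200.33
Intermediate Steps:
h(V) = 4*V² (h(V) = (2*V)*(2*V) = 4*V²)
(S(2)*√(2/6 + h(J(0, -5))))*(-5) = (4*√(2/6 + 4*(-5)²))*(-5) = (4*√(2*(⅙) + 4*25))*(-5) = (4*√(⅓ + 100))*(-5) = (4*√(301/3))*(-5) = (4*(√903/3))*(-5) = (4*√903/3)*(-5) = -20*√903/3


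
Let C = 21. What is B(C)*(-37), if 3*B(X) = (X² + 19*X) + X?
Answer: -10619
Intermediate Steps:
B(X) = X²/3 + 20*X/3 (B(X) = ((X² + 19*X) + X)/3 = (X² + 20*X)/3 = X²/3 + 20*X/3)
B(C)*(-37) = ((⅓)*21*(20 + 21))*(-37) = ((⅓)*21*41)*(-37) = 287*(-37) = -10619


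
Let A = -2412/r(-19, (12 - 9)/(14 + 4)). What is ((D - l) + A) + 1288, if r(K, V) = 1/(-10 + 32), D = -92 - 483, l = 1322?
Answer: -53673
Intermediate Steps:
D = -575
r(K, V) = 1/22
A = -53064 (A = -2412/1/22 = -2412*22 = -53064)
((D - l) + A) + 1288 = ((-575 - 1*1322) - 53064) + 1288 = ((-575 - 1322) - 53064) + 1288 = (-1897 - 53064) + 1288 = -54961 + 1288 = -53673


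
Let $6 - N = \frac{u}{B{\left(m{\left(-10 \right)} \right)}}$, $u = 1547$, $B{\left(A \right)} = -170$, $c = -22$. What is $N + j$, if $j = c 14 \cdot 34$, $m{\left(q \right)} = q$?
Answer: $- \frac{104569}{10} \approx -10457.0$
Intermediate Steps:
$j = -10472$ ($j = \left(-22\right) 14 \cdot 34 = \left(-308\right) 34 = -10472$)
$N = \frac{151}{10}$ ($N = 6 - \frac{1547}{-170} = 6 - 1547 \left(- \frac{1}{170}\right) = 6 - - \frac{91}{10} = 6 + \frac{91}{10} = \frac{151}{10} \approx 15.1$)
$N + j = \frac{151}{10} - 10472 = - \frac{104569}{10}$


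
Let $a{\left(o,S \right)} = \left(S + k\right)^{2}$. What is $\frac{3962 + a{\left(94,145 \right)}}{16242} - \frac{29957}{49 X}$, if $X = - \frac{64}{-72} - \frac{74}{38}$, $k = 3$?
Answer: $\frac{13905239688}{24008383} \approx 579.18$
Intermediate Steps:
$a{\left(o,S \right)} = \left(3 + S\right)^{2}$ ($a{\left(o,S \right)} = \left(S + 3\right)^{2} = \left(3 + S\right)^{2}$)
$X = - \frac{181}{171}$ ($X = \left(-64\right) \left(- \frac{1}{72}\right) - \frac{37}{19} = \frac{8}{9} - \frac{37}{19} = - \frac{181}{171} \approx -1.0585$)
$\frac{3962 + a{\left(94,145 \right)}}{16242} - \frac{29957}{49 X} = \frac{3962 + \left(3 + 145\right)^{2}}{16242} - \frac{29957}{49 \left(- \frac{181}{171}\right)} = \left(3962 + 148^{2}\right) \frac{1}{16242} - \frac{29957}{- \frac{8869}{171}} = \left(3962 + 21904\right) \frac{1}{16242} - - \frac{5122647}{8869} = 25866 \cdot \frac{1}{16242} + \frac{5122647}{8869} = \frac{4311}{2707} + \frac{5122647}{8869} = \frac{13905239688}{24008383}$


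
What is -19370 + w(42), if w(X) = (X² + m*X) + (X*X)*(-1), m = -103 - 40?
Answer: -25376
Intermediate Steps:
m = -143
w(X) = -143*X (w(X) = (X² - 143*X) + (X*X)*(-1) = (X² - 143*X) + X²*(-1) = (X² - 143*X) - X² = -143*X)
-19370 + w(42) = -19370 - 143*42 = -19370 - 6006 = -25376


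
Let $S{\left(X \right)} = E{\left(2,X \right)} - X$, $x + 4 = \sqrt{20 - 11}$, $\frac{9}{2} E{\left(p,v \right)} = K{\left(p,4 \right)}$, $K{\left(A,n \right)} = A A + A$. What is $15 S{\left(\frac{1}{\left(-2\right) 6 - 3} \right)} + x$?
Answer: $20$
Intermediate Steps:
$K{\left(A,n \right)} = A + A^{2}$ ($K{\left(A,n \right)} = A^{2} + A = A + A^{2}$)
$E{\left(p,v \right)} = \frac{2 p \left(1 + p\right)}{9}$
$x = -1$ ($x = -4 + \sqrt{20 - 11} = -4 + \sqrt{9} = -4 + 3 = -1$)
$S{\left(X \right)} = \frac{4}{3} - X$ ($S{\left(X \right)} = \frac{2}{9} \cdot 2 \left(1 + 2\right) - X = \frac{2}{9} \cdot 2 \cdot 3 - X = \frac{4}{3} - X$)
$15 S{\left(\frac{1}{\left(-2\right) 6 - 3} \right)} + x = 15 \left(\frac{4}{3} - \frac{1}{\left(-2\right) 6 - 3}\right) - 1 = 15 \left(\frac{4}{3} - \frac{1}{-12 - 3}\right) - 1 = 15 \left(\frac{4}{3} - \frac{1}{-15}\right) - 1 = 15 \left(\frac{4}{3} - - \frac{1}{15}\right) - 1 = 15 \left(\frac{4}{3} + \frac{1}{15}\right) - 1 = 15 \cdot \frac{7}{5} - 1 = 21 - 1 = 20$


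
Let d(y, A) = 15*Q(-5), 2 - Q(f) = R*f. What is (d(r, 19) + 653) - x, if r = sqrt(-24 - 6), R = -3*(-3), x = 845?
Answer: 513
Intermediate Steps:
R = 9
Q(f) = 2 - 9*f
r = I*sqrt(30) (r = sqrt(-30) = I*sqrt(30) ≈ 5.4772*I)
d(y, A) = 705 (d(y, A) = 15*(2 - 9*(-5)) = 15*(2 + 45) = 15*47 = 705)
(d(r, 19) + 653) - x = (705 + 653) - 1*845 = 1358 - 845 = 513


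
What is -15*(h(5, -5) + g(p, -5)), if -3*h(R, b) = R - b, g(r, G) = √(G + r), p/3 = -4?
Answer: 50 - 15*I*√17 ≈ 50.0 - 61.847*I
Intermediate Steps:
p = -12 (p = 3*(-4) = -12)
h(R, b) = -R/3 + b/3 (h(R, b) = -(R - b)/3 = -R/3 + b/3)
-15*(h(5, -5) + g(p, -5)) = -15*((-⅓*5 + (⅓)*(-5)) + √(-5 - 12)) = -15*((-5/3 - 5/3) + √(-17)) = -15*(-10/3 + I*√17) = 50 - 15*I*√17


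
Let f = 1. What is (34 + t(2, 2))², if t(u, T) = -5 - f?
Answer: 784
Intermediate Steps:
t(u, T) = -6 (t(u, T) = -5 - 1*1 = -5 - 1 = -6)
(34 + t(2, 2))² = (34 - 6)² = 28² = 784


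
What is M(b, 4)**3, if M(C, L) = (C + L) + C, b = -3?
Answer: -8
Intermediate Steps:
M(C, L) = L + 2*C
M(b, 4)**3 = (4 + 2*(-3))**3 = (4 - 6)**3 = (-2)**3 = -8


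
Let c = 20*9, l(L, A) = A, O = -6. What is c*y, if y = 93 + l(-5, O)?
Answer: 15660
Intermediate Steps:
c = 180
y = 87 (y = 93 - 6 = 87)
c*y = 180*87 = 15660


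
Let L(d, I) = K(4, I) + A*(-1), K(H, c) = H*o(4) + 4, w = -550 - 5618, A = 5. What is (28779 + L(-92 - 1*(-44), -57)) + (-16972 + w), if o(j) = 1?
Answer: 5642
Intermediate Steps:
w = -6168
K(H, c) = 4 + H (K(H, c) = H*1 + 4 = H + 4 = 4 + H)
L(d, I) = 3 (L(d, I) = (4 + 4) + 5*(-1) = 8 - 5 = 3)
(28779 + L(-92 - 1*(-44), -57)) + (-16972 + w) = (28779 + 3) + (-16972 - 6168) = 28782 - 23140 = 5642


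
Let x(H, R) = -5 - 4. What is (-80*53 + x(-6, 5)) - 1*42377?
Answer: -46626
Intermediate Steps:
x(H, R) = -9
(-80*53 + x(-6, 5)) - 1*42377 = (-80*53 - 9) - 1*42377 = (-4240 - 9) - 42377 = -4249 - 42377 = -46626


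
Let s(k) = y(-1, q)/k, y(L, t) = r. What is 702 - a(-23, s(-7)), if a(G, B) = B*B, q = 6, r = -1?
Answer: 34397/49 ≈ 701.98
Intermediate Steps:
y(L, t) = -1
s(k) = -1/k
a(G, B) = B²
702 - a(-23, s(-7)) = 702 - (-1/(-7))² = 702 - (-1*(-⅐))² = 702 - (⅐)² = 702 - 1*1/49 = 702 - 1/49 = 34397/49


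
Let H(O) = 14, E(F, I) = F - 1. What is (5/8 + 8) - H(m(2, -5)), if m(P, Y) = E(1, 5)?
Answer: -43/8 ≈ -5.3750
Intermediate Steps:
E(F, I) = -1 + F
m(P, Y) = 0 (m(P, Y) = -1 + 1 = 0)
(5/8 + 8) - H(m(2, -5)) = (5/8 + 8) - 1*14 = (5*(1/8) + 8) - 14 = (5/8 + 8) - 14 = 69/8 - 14 = -43/8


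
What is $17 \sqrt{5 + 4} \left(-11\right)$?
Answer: $-561$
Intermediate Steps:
$17 \sqrt{5 + 4} \left(-11\right) = 17 \sqrt{9} \left(-11\right) = 17 \cdot 3 \left(-11\right) = 51 \left(-11\right) = -561$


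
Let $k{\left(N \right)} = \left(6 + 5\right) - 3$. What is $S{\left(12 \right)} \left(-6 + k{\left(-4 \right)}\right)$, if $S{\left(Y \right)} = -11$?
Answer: $-22$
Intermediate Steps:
$k{\left(N \right)} = 8$ ($k{\left(N \right)} = 11 - 3 = 8$)
$S{\left(12 \right)} \left(-6 + k{\left(-4 \right)}\right) = - 11 \left(-6 + 8\right) = \left(-11\right) 2 = -22$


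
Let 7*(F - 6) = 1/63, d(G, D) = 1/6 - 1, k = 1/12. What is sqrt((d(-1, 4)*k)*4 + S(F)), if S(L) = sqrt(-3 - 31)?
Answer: sqrt(-10 + 36*I*sqrt(34))/6 ≈ 1.6673 + 1.7486*I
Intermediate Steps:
k = 1/12 ≈ 0.083333
d(G, D) = -5/6 (d(G, D) = 1/6 - 1 = -5/6)
F = 2647/441 (F = 6 + (1/7)/63 = 6 + (1/7)*(1/63) = 6 + 1/441 = 2647/441 ≈ 6.0023)
S(L) = I*sqrt(34) (S(L) = sqrt(-34) = I*sqrt(34))
sqrt((d(-1, 4)*k)*4 + S(F)) = sqrt(-5/6*1/12*4 + I*sqrt(34)) = sqrt(-5/72*4 + I*sqrt(34)) = sqrt(-5/18 + I*sqrt(34))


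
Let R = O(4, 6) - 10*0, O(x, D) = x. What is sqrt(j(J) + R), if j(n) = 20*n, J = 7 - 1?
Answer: 2*sqrt(31) ≈ 11.136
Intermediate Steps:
J = 6
R = 4 (R = 4 - 10*0 = 4 + 0 = 4)
sqrt(j(J) + R) = sqrt(20*6 + 4) = sqrt(120 + 4) = sqrt(124) = 2*sqrt(31)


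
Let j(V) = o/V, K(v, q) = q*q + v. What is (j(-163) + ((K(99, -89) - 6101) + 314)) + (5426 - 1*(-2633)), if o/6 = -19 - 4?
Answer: 1677734/163 ≈ 10293.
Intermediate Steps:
K(v, q) = v + q² (K(v, q) = q² + v = v + q²)
o = -138 (o = 6*(-19 - 4) = 6*(-23) = -138)
j(V) = -138/V
(j(-163) + ((K(99, -89) - 6101) + 314)) + (5426 - 1*(-2633)) = (-138/(-163) + (((99 + (-89)²) - 6101) + 314)) + (5426 - 1*(-2633)) = (-138*(-1/163) + (((99 + 7921) - 6101) + 314)) + (5426 + 2633) = (138/163 + ((8020 - 6101) + 314)) + 8059 = (138/163 + (1919 + 314)) + 8059 = (138/163 + 2233) + 8059 = 364117/163 + 8059 = 1677734/163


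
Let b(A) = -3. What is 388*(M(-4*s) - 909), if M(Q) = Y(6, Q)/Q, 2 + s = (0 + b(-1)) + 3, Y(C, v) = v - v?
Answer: -352692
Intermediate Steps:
Y(C, v) = 0
s = -2 (s = -2 + ((0 - 3) + 3) = -2 + (-3 + 3) = -2 + 0 = -2)
M(Q) = 0 (M(Q) = 0/Q = 0)
388*(M(-4*s) - 909) = 388*(0 - 909) = 388*(-909) = -352692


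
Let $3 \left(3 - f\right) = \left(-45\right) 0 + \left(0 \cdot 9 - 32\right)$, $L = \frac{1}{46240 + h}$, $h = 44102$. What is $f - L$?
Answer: $\frac{1234673}{90342} \approx 13.667$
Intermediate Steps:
$L = \frac{1}{90342}$ ($L = \frac{1}{46240 + 44102} = \frac{1}{90342} \approx 1.1069 \cdot 10^{-5}$)
$f = \frac{41}{3}$ ($f = 3 - \frac{\left(-45\right) 0 + \left(0 \cdot 9 - 32\right)}{3} = 3 - \frac{0 + \left(0 - 32\right)}{3} = 3 - \frac{0 - 32}{3} = 3 - - \frac{32}{3} = 3 + \frac{32}{3} = \frac{41}{3} \approx 13.667$)
$f - L = \frac{41}{3} - \frac{1}{90342} = \frac{1234673}{90342}$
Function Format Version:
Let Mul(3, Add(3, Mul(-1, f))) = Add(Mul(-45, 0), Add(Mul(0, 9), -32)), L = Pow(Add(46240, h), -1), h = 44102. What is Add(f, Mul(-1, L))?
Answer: Rational(1234673, 90342) ≈ 13.667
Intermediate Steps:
L = Rational(1, 90342) (L = Pow(Add(46240, 44102), -1) = Pow(90342, -1) = Rational(1, 90342) ≈ 1.1069e-5)
f = Rational(41, 3) (f = Add(3, Mul(Rational(-1, 3), Add(Mul(-45, 0), Add(Mul(0, 9), -32)))) = Add(3, Mul(Rational(-1, 3), Add(0, Add(0, -32)))) = Add(3, Mul(Rational(-1, 3), Add(0, -32))) = Add(3, Mul(Rational(-1, 3), -32)) = Add(3, Rational(32, 3)) = Rational(41, 3) ≈ 13.667)
Add(f, Mul(-1, L)) = Add(Rational(41, 3), Mul(-1, Rational(1, 90342))) = Add(Rational(41, 3), Rational(-1, 90342)) = Rational(1234673, 90342)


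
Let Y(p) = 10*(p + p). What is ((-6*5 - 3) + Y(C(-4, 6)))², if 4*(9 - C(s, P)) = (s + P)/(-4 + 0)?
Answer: 89401/4 ≈ 22350.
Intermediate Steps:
C(s, P) = 9 + P/16 + s/16 (C(s, P) = 9 - (s + P)/(4*(-4 + 0)) = 9 - (P + s)/(4*(-4)) = 9 - (P + s)*(-1)/(4*4) = 9 - (-P/4 - s/4)/4 = 9 + (P/16 + s/16) = 9 + P/16 + s/16)
Y(p) = 20*p (Y(p) = 10*(2*p) = 20*p)
((-6*5 - 3) + Y(C(-4, 6)))² = ((-6*5 - 3) + 20*(9 + (1/16)*6 + (1/16)*(-4)))² = ((-30 - 3) + 20*(9 + 3/8 - ¼))² = (-33 + 20*(73/8))² = (-33 + 365/2)² = (299/2)² = 89401/4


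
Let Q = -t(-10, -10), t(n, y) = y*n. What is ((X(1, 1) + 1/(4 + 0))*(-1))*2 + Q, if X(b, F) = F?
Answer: -205/2 ≈ -102.50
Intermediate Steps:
t(n, y) = n*y
Q = -100 (Q = -(-10)*(-10) = -1*100 = -100)
((X(1, 1) + 1/(4 + 0))*(-1))*2 + Q = ((1 + 1/(4 + 0))*(-1))*2 - 100 = ((1 + 1/4)*(-1))*2 - 100 = ((1 + ¼)*(-1))*2 - 100 = ((5/4)*(-1))*2 - 100 = -5/4*2 - 100 = -5/2 - 100 = -205/2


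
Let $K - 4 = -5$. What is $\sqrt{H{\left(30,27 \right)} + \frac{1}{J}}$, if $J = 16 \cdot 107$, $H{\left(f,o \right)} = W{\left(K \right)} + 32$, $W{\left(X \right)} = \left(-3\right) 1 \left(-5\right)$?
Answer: $\frac{11 \sqrt{71155}}{428} \approx 6.8557$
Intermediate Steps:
$K = -1$ ($K = 4 - 5 = -1$)
$W{\left(X \right)} = 15$ ($W{\left(X \right)} = \left(-3\right) \left(-5\right) = 15$)
$H{\left(f,o \right)} = 47$ ($H{\left(f,o \right)} = 15 + 32 = 47$)
$J = 1712$
$\sqrt{H{\left(30,27 \right)} + \frac{1}{J}} = \sqrt{47 + \frac{1}{1712}} = \sqrt{\frac{80465}{1712}} = \frac{11 \sqrt{71155}}{428}$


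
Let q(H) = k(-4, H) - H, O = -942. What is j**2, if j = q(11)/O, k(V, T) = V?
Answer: 25/98596 ≈ 0.00025356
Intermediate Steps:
q(H) = -4 - H
j = 5/314 (j = (-4 - 1*11)/(-942) = (-4 - 11)*(-1/942) = -15*(-1/942) = 5/314 ≈ 0.015924)
j**2 = (5/314)**2 = 25/98596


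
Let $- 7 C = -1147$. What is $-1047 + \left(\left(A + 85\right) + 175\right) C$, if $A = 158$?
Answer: $\frac{472117}{7} \approx 67445.0$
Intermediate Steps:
$C = \frac{1147}{7}$ ($C = \left(- \frac{1}{7}\right) \left(-1147\right) = \frac{1147}{7} \approx 163.86$)
$-1047 + \left(\left(A + 85\right) + 175\right) C = -1047 + \left(\left(158 + 85\right) + 175\right) \frac{1147}{7} = -1047 + \left(243 + 175\right) \frac{1147}{7} = -1047 + 418 \cdot \frac{1147}{7} = -1047 + \frac{479446}{7} = \frac{472117}{7}$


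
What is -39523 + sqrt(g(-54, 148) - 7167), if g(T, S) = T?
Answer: -39523 + I*sqrt(7221) ≈ -39523.0 + 84.976*I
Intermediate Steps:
-39523 + sqrt(g(-54, 148) - 7167) = -39523 + sqrt(-54 - 7167) = -39523 + sqrt(-7221) = -39523 + I*sqrt(7221)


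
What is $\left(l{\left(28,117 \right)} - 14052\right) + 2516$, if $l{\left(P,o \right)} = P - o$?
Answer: $-11625$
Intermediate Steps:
$\left(l{\left(28,117 \right)} - 14052\right) + 2516 = \left(\left(28 - 117\right) - 14052\right) + 2516 = \left(-89 - 14052\right) + 2516 = -14141 + 2516 = -11625$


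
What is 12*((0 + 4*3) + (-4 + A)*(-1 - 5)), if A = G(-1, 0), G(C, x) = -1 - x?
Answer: 504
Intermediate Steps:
A = -1 (A = -1 - 1*0 = -1 + 0 = -1)
12*((0 + 4*3) + (-4 + A)*(-1 - 5)) = 12*((0 + 4*3) + (-4 - 1)*(-1 - 5)) = 12*((0 + 12) - 5*(-6)) = 12*(12 + 30) = 12*42 = 504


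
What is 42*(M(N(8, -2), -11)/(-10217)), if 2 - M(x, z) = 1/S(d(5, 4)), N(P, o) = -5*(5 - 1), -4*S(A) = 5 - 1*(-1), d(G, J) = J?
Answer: -112/10217 ≈ -0.010962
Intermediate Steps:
S(A) = -3/2 (S(A) = -(5 - 1*(-1))/4 = -(5 + 1)/4 = -¼*6 = -3/2)
N(P, o) = -20 (N(P, o) = -5*4 = -20)
M(x, z) = 8/3 (M(x, z) = 2 - 1/(-3/2) = 2 - 1*(-⅔) = 2 + ⅔ = 8/3)
42*(M(N(8, -2), -11)/(-10217)) = 42*((8/3)/(-10217)) = 42*((8/3)*(-1/10217)) = 42*(-8/30651) = -112/10217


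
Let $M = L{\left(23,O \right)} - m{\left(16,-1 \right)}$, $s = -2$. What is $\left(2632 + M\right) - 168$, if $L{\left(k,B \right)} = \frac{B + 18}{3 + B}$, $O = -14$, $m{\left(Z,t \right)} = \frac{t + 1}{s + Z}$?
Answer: $\frac{27100}{11} \approx 2463.6$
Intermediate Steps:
$m{\left(Z,t \right)} = \frac{1 + t}{-2 + Z}$ ($m{\left(Z,t \right)} = \frac{t + 1}{-2 + Z} = \frac{1 + t}{-2 + Z}$)
$L{\left(k,B \right)} = \frac{18 + B}{3 + B}$
$M = - \frac{4}{11}$ ($M = \frac{18 - 14}{3 - 14} - \frac{1 - 1}{-2 + 16} = \frac{1}{-11} \cdot 4 - \frac{1}{14} \cdot 0 = \left(- \frac{1}{11}\right) 4 - \frac{1}{14} \cdot 0 = - \frac{4}{11} - 0 = - \frac{4}{11} + 0 = - \frac{4}{11} \approx -0.36364$)
$\left(2632 + M\right) - 168 = \left(2632 - \frac{4}{11}\right) - 168 = \frac{28948}{11} - 168 = \frac{27100}{11}$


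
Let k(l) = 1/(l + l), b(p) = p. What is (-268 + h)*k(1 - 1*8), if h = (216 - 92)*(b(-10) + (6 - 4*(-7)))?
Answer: -1354/7 ≈ -193.43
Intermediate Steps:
h = 2976 (h = (216 - 92)*(-10 + (6 - 4*(-7))) = 124*(-10 + (6 + 28)) = 124*(-10 + 34) = 124*24 = 2976)
k(l) = 1/(2*l)
(-268 + h)*k(1 - 1*8) = (-268 + 2976)*(1/(2*(1 - 1*8))) = 2708*(1/(2*(1 - 8))) = 2708*((½)/(-7)) = 2708*((½)*(-⅐)) = 2708*(-1/14) = -1354/7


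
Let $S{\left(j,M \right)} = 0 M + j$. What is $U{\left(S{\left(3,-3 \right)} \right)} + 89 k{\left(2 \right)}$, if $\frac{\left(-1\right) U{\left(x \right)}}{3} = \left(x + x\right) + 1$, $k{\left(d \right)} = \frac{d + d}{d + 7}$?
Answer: $\frac{167}{9} \approx 18.556$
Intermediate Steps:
$S{\left(j,M \right)} = j$ ($S{\left(j,M \right)} = 0 + j = j$)
$k{\left(d \right)} = \frac{2 d}{7 + d}$
$U{\left(x \right)} = -3 - 6 x$ ($U{\left(x \right)} = - 3 \left(\left(x + x\right) + 1\right) = - 3 \left(2 x + 1\right) = - 3 \left(1 + 2 x\right) = -3 - 6 x$)
$U{\left(S{\left(3,-3 \right)} \right)} + 89 k{\left(2 \right)} = \left(-3 - 18\right) + 89 \cdot 2 \cdot 2 \frac{1}{7 + 2} = \left(-3 - 18\right) + 89 \cdot 2 \cdot 2 \cdot \frac{1}{9} = -21 + 89 \cdot 2 \cdot 2 \cdot \frac{1}{9} = -21 + 89 \cdot \frac{4}{9} = -21 + \frac{356}{9} = \frac{167}{9}$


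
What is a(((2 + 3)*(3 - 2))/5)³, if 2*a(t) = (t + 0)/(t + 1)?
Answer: 1/64 ≈ 0.015625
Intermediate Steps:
a(t) = t/(2*(1 + t)) (a(t) = ((t + 0)/(t + 1))/2 = (t/(1 + t))/2 = t/(2*(1 + t)))
a(((2 + 3)*(3 - 2))/5)³ = ((((2 + 3)*(3 - 2))/5)/(2*(1 + ((2 + 3)*(3 - 2))/5)))³ = (((5*1)*(⅕))/(2*(1 + (5*1)*(⅕))))³ = ((5*(⅕))/(2*(1 + 5*(⅕))))³ = ((½)*1/(1 + 1))³ = ((½)*1/2)³ = ((½)*1*(½))³ = (¼)³ = 1/64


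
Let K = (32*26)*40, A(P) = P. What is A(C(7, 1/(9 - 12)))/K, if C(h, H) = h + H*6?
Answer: 1/6656 ≈ 0.00015024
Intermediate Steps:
C(h, H) = h + 6*H
K = 33280 (K = 832*40 = 33280)
A(C(7, 1/(9 - 12)))/K = (7 + 6/(9 - 12))/33280 = (7 + 6/(-3))*(1/33280) = (7 + 6*(-1/3))*(1/33280) = (7 - 2)*(1/33280) = 5*(1/33280) = 1/6656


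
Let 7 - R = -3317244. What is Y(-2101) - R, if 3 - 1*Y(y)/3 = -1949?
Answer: -3311395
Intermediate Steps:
R = 3317251 (R = 7 - 1*(-3317244) = 7 + 3317244 = 3317251)
Y(y) = 5856 (Y(y) = 9 - 3*(-1949) = 9 + 5847 = 5856)
Y(-2101) - R = 5856 - 1*3317251 = 5856 - 3317251 = -3311395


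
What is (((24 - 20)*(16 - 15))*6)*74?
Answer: 1776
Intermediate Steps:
(((24 - 20)*(16 - 15))*6)*74 = ((4*1)*6)*74 = (4*6)*74 = 24*74 = 1776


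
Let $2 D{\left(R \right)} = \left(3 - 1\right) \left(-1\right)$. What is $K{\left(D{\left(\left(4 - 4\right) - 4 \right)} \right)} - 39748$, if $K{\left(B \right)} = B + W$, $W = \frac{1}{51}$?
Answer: $- \frac{2027198}{51} \approx -39749.0$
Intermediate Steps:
$W = \frac{1}{51} \approx 0.019608$
$D{\left(R \right)} = -1$ ($D{\left(R \right)} = \frac{\left(3 - 1\right) \left(-1\right)}{2} = \frac{2 \left(-1\right)}{2} = \frac{1}{2} \left(-2\right) = -1$)
$K{\left(B \right)} = \frac{1}{51} + B$ ($K{\left(B \right)} = B + \frac{1}{51} = \frac{1}{51} + B$)
$K{\left(D{\left(\left(4 - 4\right) - 4 \right)} \right)} - 39748 = \left(\frac{1}{51} - 1\right) - 39748 = - \frac{50}{51} - 39748 = - \frac{2027198}{51}$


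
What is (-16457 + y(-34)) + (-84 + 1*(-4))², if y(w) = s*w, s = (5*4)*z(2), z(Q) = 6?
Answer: -12793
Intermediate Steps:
s = 120 (s = (5*4)*6 = 20*6 = 120)
y(w) = 120*w
(-16457 + y(-34)) + (-84 + 1*(-4))² = (-16457 + 120*(-34)) + (-84 + 1*(-4))² = (-16457 - 4080) + (-84 - 4)² = -20537 + (-88)² = -20537 + 7744 = -12793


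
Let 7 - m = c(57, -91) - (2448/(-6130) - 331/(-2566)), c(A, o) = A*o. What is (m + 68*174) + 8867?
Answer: 203640881201/7864790 ≈ 25893.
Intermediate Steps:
m = 40847592991/7864790 (m = 7 - (57*(-91) - (2448/(-6130) - 331/(-2566))) = 7 - (-5187 - (2448*(-1/6130) - 331*(-1/2566))) = 7 - (-5187 - (-1224/3065 + 331/2566)) = 7 - (-5187 - 1*(-2126269/7864790)) = 7 - (-5187 + 2126269/7864790) = 7 - 1*(-40792539461/7864790) = 7 + 40792539461/7864790 = 40847592991/7864790 ≈ 5193.7)
(m + 68*174) + 8867 = (40847592991/7864790 + 68*174) + 8867 = (40847592991/7864790 + 11832) + 8867 = 133903788271/7864790 + 8867 = 203640881201/7864790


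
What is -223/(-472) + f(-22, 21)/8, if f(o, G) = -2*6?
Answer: -485/472 ≈ -1.0275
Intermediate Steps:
f(o, G) = -12
-223/(-472) + f(-22, 21)/8 = -223/(-472) - 12/8 = -223*(-1/472) - 12*⅛ = 223/472 - 3/2 = -485/472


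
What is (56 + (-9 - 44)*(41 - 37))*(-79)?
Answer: 12324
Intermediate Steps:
(56 + (-9 - 44)*(41 - 37))*(-79) = (56 - 53*4)*(-79) = (56 - 212)*(-79) = -156*(-79) = 12324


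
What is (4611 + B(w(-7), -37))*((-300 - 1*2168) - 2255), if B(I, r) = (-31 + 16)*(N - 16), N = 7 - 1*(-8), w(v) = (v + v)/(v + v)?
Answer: -21848598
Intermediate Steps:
w(v) = 1 (w(v) = (2*v)/((2*v)) = (2*v)*(1/(2*v)) = 1)
N = 15 (N = 7 + 8 = 15)
B(I, r) = 15 (B(I, r) = (-31 + 16)*(15 - 16) = -15*(-1) = 15)
(4611 + B(w(-7), -37))*((-300 - 1*2168) - 2255) = (4611 + 15)*((-300 - 1*2168) - 2255) = 4626*((-300 - 2168) - 2255) = 4626*(-2468 - 2255) = 4626*(-4723) = -21848598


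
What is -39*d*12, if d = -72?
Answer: 33696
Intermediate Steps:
-39*d*12 = -39*(-72)*12 = 2808*12 = 33696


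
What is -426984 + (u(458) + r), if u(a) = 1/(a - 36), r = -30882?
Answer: -193219451/422 ≈ -4.5787e+5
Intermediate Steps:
u(a) = 1/(-36 + a)
-426984 + (u(458) + r) = -426984 + (1/(-36 + 458) - 30882) = -426984 + (1/422 - 30882) = -426984 - 13032203/422 = -193219451/422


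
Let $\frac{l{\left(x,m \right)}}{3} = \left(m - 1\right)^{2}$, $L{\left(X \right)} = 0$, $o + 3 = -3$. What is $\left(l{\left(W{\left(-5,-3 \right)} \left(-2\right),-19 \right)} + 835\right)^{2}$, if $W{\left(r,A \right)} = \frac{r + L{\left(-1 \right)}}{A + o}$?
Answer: $4141225$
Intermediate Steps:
$o = -6$ ($o = -3 - 3 = -6$)
$W{\left(r,A \right)} = \frac{r}{-6 + A}$ ($W{\left(r,A \right)} = \frac{r + 0}{A - 6} = \frac{r}{-6 + A}$)
$l{\left(x,m \right)} = 3 \left(-1 + m\right)^{2}$ ($l{\left(x,m \right)} = 3 \left(m - 1\right)^{2} = 3 \left(-1 + m\right)^{2}$)
$\left(l{\left(W{\left(-5,-3 \right)} \left(-2\right),-19 \right)} + 835\right)^{2} = \left(3 \left(-1 - 19\right)^{2} + 835\right)^{2} = \left(3 \left(-20\right)^{2} + 835\right)^{2} = \left(3 \cdot 400 + 835\right)^{2} = \left(1200 + 835\right)^{2} = 2035^{2} = 4141225$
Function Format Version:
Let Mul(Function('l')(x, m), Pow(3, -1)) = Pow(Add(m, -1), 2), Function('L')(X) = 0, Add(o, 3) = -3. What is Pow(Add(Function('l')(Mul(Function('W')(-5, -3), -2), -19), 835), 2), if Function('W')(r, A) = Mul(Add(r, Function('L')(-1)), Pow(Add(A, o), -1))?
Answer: 4141225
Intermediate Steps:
o = -6 (o = Add(-3, -3) = -6)
Function('W')(r, A) = Mul(r, Pow(Add(-6, A), -1)) (Function('W')(r, A) = Mul(Add(r, 0), Pow(Add(A, -6), -1)) = Mul(r, Pow(Add(-6, A), -1)))
Function('l')(x, m) = Mul(3, Pow(Add(-1, m), 2)) (Function('l')(x, m) = Mul(3, Pow(Add(m, -1), 2)) = Mul(3, Pow(Add(-1, m), 2)))
Pow(Add(Function('l')(Mul(Function('W')(-5, -3), -2), -19), 835), 2) = Pow(Add(Mul(3, Pow(Add(-1, -19), 2)), 835), 2) = Pow(Add(Mul(3, Pow(-20, 2)), 835), 2) = Pow(Add(Mul(3, 400), 835), 2) = Pow(Add(1200, 835), 2) = Pow(2035, 2) = 4141225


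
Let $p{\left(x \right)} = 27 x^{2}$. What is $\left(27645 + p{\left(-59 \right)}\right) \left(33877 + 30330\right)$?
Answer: $7809625824$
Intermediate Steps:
$\left(27645 + p{\left(-59 \right)}\right) \left(33877 + 30330\right) = \left(27645 + 27 \left(-59\right)^{2}\right) \left(33877 + 30330\right) = \left(27645 + 27 \cdot 3481\right) 64207 = \left(27645 + 93987\right) 64207 = 121632 \cdot 64207 = 7809625824$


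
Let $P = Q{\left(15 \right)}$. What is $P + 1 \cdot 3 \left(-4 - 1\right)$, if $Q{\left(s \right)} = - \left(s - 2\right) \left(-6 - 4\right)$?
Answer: $115$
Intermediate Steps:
$Q{\left(s \right)} = -20 + 10 s$ ($Q{\left(s \right)} = - \left(-2 + s\right) \left(-10\right) = - (20 - 10 s) = -20 + 10 s$)
$P = 130$ ($P = -20 + 10 \cdot 15 = -20 + 150 = 130$)
$P + 1 \cdot 3 \left(-4 - 1\right) = 130 + 1 \cdot 3 \left(-4 - 1\right) = 130 + 3 \left(-5\right) = 130 - 15 = 115$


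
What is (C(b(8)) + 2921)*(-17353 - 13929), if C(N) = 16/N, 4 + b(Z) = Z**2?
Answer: -1370745958/15 ≈ -9.1383e+7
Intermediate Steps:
b(Z) = -4 + Z**2
(C(b(8)) + 2921)*(-17353 - 13929) = (16/(-4 + 8**2) + 2921)*(-17353 - 13929) = (16/(-4 + 64) + 2921)*(-31282) = (16/60 + 2921)*(-31282) = (16*(1/60) + 2921)*(-31282) = (4/15 + 2921)*(-31282) = (43819/15)*(-31282) = -1370745958/15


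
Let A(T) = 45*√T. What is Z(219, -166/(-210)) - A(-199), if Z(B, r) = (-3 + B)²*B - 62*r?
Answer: 1072849574/105 - 45*I*√199 ≈ 1.0218e+7 - 634.8*I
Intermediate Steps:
Z(B, r) = -62*r + B*(-3 + B)² (Z(B, r) = B*(-3 + B)² - 62*r = -62*r + B*(-3 + B)²)
Z(219, -166/(-210)) - A(-199) = (-(-10292)/(-210) + 219*(-3 + 219)²) - 45*√(-199) = (-(-10292)*(-1)/210 + 219*216²) - 45*I*√199 = (-62*83/105 + 219*46656) - 45*I*√199 = (-5146/105 + 10217664) - 45*I*√199 = 1072849574/105 - 45*I*√199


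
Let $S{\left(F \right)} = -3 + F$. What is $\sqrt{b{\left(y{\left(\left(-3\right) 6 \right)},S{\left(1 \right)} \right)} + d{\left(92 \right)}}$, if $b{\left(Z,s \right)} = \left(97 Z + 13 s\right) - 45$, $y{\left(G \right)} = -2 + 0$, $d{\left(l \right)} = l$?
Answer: $i \sqrt{173} \approx 13.153 i$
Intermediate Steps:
$y{\left(G \right)} = -2$
$b{\left(Z,s \right)} = -45 + 13 s + 97 Z$ ($b{\left(Z,s \right)} = \left(13 s + 97 Z\right) - 45 = -45 + 13 s + 97 Z$)
$\sqrt{b{\left(y{\left(\left(-3\right) 6 \right)},S{\left(1 \right)} \right)} + d{\left(92 \right)}} = \sqrt{\left(-45 + 13 \left(-3 + 1\right) + 97 \left(-2\right)\right) + 92} = \sqrt{\left(-45 + 13 \left(-2\right) - 194\right) + 92} = \sqrt{\left(-45 - 26 - 194\right) + 92} = \sqrt{-265 + 92} = \sqrt{-173} = i \sqrt{173}$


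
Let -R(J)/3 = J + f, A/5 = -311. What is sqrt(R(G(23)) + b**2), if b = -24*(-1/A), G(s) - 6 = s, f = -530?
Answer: 3*sqrt(403810239)/1555 ≈ 38.769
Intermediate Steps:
A = -1555 (A = 5*(-311) = -1555)
G(s) = 6 + s
b = -24/1555 (b = -24/((-1*(-1555))) = -24/1555 ≈ -0.015434)
R(J) = 1590 - 3*J (R(J) = -3*(J - 530) = -3*(-530 + J) = 1590 - 3*J)
sqrt(R(G(23)) + b**2) = sqrt((1590 - 3*(6 + 23)) + (-24/1555)**2) = sqrt((1590 - 3*29) + 576/2418025) = sqrt((1590 - 87) + 576/2418025) = sqrt(1503 + 576/2418025) = sqrt(3634292151/2418025) = 3*sqrt(403810239)/1555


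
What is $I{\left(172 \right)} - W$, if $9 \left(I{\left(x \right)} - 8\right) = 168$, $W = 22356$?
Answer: $- \frac{66988}{3} \approx -22329.0$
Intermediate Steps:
$I{\left(x \right)} = \frac{80}{3}$ ($I{\left(x \right)} = 8 + \frac{1}{9} \cdot 168 = 8 + \frac{56}{3} = \frac{80}{3}$)
$I{\left(172 \right)} - W = \frac{80}{3} - 22356 = - \frac{66988}{3}$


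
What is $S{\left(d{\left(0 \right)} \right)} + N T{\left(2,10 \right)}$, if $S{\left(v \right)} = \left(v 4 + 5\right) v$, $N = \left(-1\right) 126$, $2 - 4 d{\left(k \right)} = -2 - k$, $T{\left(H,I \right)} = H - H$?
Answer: $9$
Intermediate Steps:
$T{\left(H,I \right)} = 0$
$d{\left(k \right)} = 1 + \frac{k}{4}$ ($d{\left(k \right)} = \frac{1}{2} - \frac{-2 - k}{4} = \frac{1}{2} + \left(\frac{1}{2} + \frac{k}{4}\right) = 1 + \frac{k}{4}$)
$N = -126$
$S{\left(v \right)} = v \left(5 + 4 v\right)$ ($S{\left(v \right)} = \left(4 v + 5\right) v = \left(5 + 4 v\right) v = v \left(5 + 4 v\right)$)
$S{\left(d{\left(0 \right)} \right)} + N T{\left(2,10 \right)} = \left(1 + \frac{1}{4} \cdot 0\right) \left(5 + 4 \left(1 + \frac{1}{4} \cdot 0\right)\right) - 0 = \left(1 + 0\right) \left(5 + 4 \left(1 + 0\right)\right) + 0 = 1 \left(5 + 4 \cdot 1\right) + 0 = 1 \left(5 + 4\right) + 0 = 1 \cdot 9 + 0 = 9 + 0 = 9$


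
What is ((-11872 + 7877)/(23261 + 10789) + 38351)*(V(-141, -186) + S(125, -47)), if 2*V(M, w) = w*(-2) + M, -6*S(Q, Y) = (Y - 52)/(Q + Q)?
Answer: 5030385951371/1135000 ≈ 4.4321e+6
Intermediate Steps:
S(Q, Y) = -(-52 + Y)/(12*Q) (S(Q, Y) = -(Y - 52)/(6*(Q + Q)) = -(-52 + Y)/(6*(2*Q)) = -(-52 + Y)*1/(2*Q)/6 = -(-52 + Y)/(12*Q))
V(M, w) = M/2 - w (V(M, w) = (w*(-2) + M)/2 = (-2*w + M)/2 = (M - 2*w)/2 = M/2 - w)
((-11872 + 7877)/(23261 + 10789) + 38351)*(V(-141, -186) + S(125, -47)) = ((-11872 + 7877)/(23261 + 10789) + 38351)*(((1/2)*(-141) - 1*(-186)) + (1/12)*(52 - 1*(-47))/125) = (-3995/34050 + 38351)*((-141/2 + 186) + (1/12)*(1/125)*(52 + 47)) = (-3995*1/34050 + 38351)*(231/2 + (1/12)*(1/125)*99) = (-799/6810 + 38351)*(231/2 + 33/500) = (261169511/6810)*(57783/500) = 5030385951371/1135000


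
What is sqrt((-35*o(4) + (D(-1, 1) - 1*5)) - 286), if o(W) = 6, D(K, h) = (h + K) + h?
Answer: 10*I*sqrt(5) ≈ 22.361*I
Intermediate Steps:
D(K, h) = K + 2*h (D(K, h) = (K + h) + h = K + 2*h)
sqrt((-35*o(4) + (D(-1, 1) - 1*5)) - 286) = sqrt((-35*6 + ((-1 + 2*1) - 1*5)) - 286) = sqrt((-210 + ((-1 + 2) - 5)) - 286) = sqrt((-210 + (1 - 5)) - 286) = sqrt((-210 - 4) - 286) = sqrt(-214 - 286) = sqrt(-500) = 10*I*sqrt(5)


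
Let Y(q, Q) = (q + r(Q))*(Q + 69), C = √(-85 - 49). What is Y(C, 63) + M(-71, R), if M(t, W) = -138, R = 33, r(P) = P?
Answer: 8178 + 132*I*√134 ≈ 8178.0 + 1528.0*I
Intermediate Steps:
C = I*√134 (C = √(-134) = I*√134 ≈ 11.576*I)
Y(q, Q) = (69 + Q)*(Q + q) (Y(q, Q) = (q + Q)*(Q + 69) = (Q + q)*(69 + Q) = (69 + Q)*(Q + q))
Y(C, 63) + M(-71, R) = (63² + 69*63 + 69*(I*√134) + 63*(I*√134)) - 138 = (3969 + 4347 + 69*I*√134 + 63*I*√134) - 138 = (8316 + 132*I*√134) - 138 = 8178 + 132*I*√134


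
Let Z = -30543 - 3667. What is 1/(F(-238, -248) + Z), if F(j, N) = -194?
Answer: -1/34404 ≈ -2.9066e-5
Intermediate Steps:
Z = -34210
1/(F(-238, -248) + Z) = 1/(-194 - 34210) = 1/(-34404) = -1/34404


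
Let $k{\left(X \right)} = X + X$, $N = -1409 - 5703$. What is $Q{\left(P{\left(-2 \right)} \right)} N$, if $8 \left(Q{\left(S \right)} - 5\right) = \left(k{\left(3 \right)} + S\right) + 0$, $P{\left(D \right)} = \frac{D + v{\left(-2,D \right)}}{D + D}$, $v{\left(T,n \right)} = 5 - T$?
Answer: $- \frac{159131}{4} \approx -39783.0$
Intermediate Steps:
$P{\left(D \right)} = \frac{7 + D}{2 D}$ ($P{\left(D \right)} = \frac{D + \left(5 - -2\right)}{D + D} = \frac{D + \left(5 + 2\right)}{2 D} = \left(D + 7\right) \frac{1}{2 D} = \left(7 + D\right) \frac{1}{2 D} = \frac{7 + D}{2 D}$)
$N = -7112$
$k{\left(X \right)} = 2 X$
$Q{\left(S \right)} = \frac{23}{4} + \frac{S}{8}$ ($Q{\left(S \right)} = 5 + \frac{\left(2 \cdot 3 + S\right) + 0}{8} = 5 + \frac{\left(6 + S\right) + 0}{8} = 5 + \frac{6 + S}{8} = 5 + \left(\frac{3}{4} + \frac{S}{8}\right) = \frac{23}{4} + \frac{S}{8}$)
$Q{\left(P{\left(-2 \right)} \right)} N = \left(\frac{23}{4} + \frac{\frac{1}{2} \frac{1}{-2} \left(7 - 2\right)}{8}\right) \left(-7112\right) = \left(\frac{23}{4} + \frac{\frac{1}{2} \left(- \frac{1}{2}\right) 5}{8}\right) \left(-7112\right) = \left(\frac{23}{4} + \frac{1}{8} \left(- \frac{5}{4}\right)\right) \left(-7112\right) = \left(\frac{23}{4} - \frac{5}{32}\right) \left(-7112\right) = \frac{179}{32} \left(-7112\right) = - \frac{159131}{4}$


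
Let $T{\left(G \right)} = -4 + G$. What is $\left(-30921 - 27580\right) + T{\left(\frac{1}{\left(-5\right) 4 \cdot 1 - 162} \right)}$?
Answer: $- \frac{10647911}{182} \approx -58505.0$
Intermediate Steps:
$\left(-30921 - 27580\right) + T{\left(\frac{1}{\left(-5\right) 4 \cdot 1 - 162} \right)} = \left(-30921 - 27580\right) - \left(4 - \frac{1}{\left(-5\right) 4 \cdot 1 - 162}\right) = -58501 - \left(4 - \frac{1}{\left(-20\right) 1 - 162}\right) = -58501 - \left(4 - \frac{1}{-20 - 162}\right) = -58501 - \left(4 - \frac{1}{-182}\right) = -58501 - \frac{729}{182} = - \frac{10647911}{182}$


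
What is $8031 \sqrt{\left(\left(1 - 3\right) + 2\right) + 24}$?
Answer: $16062 \sqrt{6} \approx 39344.0$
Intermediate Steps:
$8031 \sqrt{\left(\left(1 - 3\right) + 2\right) + 24} = 8031 \sqrt{\left(-2 + 2\right) + 24} = 8031 \sqrt{0 + 24} = 8031 \sqrt{24} = 8031 \cdot 2 \sqrt{6} = 16062 \sqrt{6}$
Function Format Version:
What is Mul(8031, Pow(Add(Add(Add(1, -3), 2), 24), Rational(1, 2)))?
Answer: Mul(16062, Pow(6, Rational(1, 2))) ≈ 39344.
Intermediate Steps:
Mul(8031, Pow(Add(Add(Add(1, -3), 2), 24), Rational(1, 2))) = Mul(8031, Pow(Add(Add(-2, 2), 24), Rational(1, 2))) = Mul(8031, Pow(Add(0, 24), Rational(1, 2))) = Mul(8031, Pow(24, Rational(1, 2))) = Mul(8031, Mul(2, Pow(6, Rational(1, 2)))) = Mul(16062, Pow(6, Rational(1, 2)))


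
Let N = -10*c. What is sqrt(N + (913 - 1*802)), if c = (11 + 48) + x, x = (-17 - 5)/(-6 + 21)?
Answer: I*sqrt(4179)/3 ≈ 21.548*I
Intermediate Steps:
x = -22/15 ≈ -1.4667
c = 863/15 (c = (11 + 48) - 22/15 = 59 - 22/15 = 863/15 ≈ 57.533)
N = -1726/3 (N = -10*863/15 = -1726/3 ≈ -575.33)
sqrt(N + (913 - 1*802)) = sqrt(-1726/3 + (913 - 1*802)) = sqrt(-1726/3 + (913 - 802)) = sqrt(-1726/3 + 111) = sqrt(-1393/3) = I*sqrt(4179)/3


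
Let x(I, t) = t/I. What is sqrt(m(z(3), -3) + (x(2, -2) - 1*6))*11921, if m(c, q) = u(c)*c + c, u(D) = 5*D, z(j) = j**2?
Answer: 11921*sqrt(407) ≈ 2.4050e+5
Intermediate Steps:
m(c, q) = c + 5*c**2 (m(c, q) = (5*c)*c + c = 5*c**2 + c = c + 5*c**2)
sqrt(m(z(3), -3) + (x(2, -2) - 1*6))*11921 = sqrt(3**2*(1 + 5*3**2) + (-2/2 - 1*6))*11921 = sqrt(9*(1 + 5*9) + (-2*1/2 - 6))*11921 = sqrt(9*(1 + 45) + (-1 - 6))*11921 = sqrt(9*46 - 7)*11921 = sqrt(414 - 7)*11921 = sqrt(407)*11921 = 11921*sqrt(407)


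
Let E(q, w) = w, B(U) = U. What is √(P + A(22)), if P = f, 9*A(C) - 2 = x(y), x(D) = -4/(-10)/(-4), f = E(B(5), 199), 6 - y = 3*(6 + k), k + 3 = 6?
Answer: √179290/30 ≈ 14.114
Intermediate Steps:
k = 3 (k = -3 + 6 = 3)
y = -21 (y = 6 - 3*(6 + 3) = 6 - 3*9 = 6 - 1*27 = 6 - 27 = -21)
f = 199
x(D) = -⅒ (x(D) = -4*(-⅒)*(-¼) = (⅖)*(-¼) = -⅒)
A(C) = 19/90 (A(C) = 2/9 + (⅑)*(-⅒) = 2/9 - 1/90 = 19/90)
P = 199
√(P + A(22)) = √(199 + 19/90) = √(17929/90) = √179290/30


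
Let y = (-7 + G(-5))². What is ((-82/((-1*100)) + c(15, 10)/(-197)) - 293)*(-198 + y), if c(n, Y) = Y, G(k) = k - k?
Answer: 428892477/9850 ≈ 43542.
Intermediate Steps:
G(k) = 0
y = 49 (y = (-7 + 0)² = (-7)² = 49)
((-82/((-1*100)) + c(15, 10)/(-197)) - 293)*(-198 + y) = ((-82/((-1*100)) + 10/(-197)) - 293)*(-198 + 49) = ((-82/(-100) + 10*(-1/197)) - 293)*(-149) = ((-82*(-1/100) - 10/197) - 293)*(-149) = ((41/50 - 10/197) - 293)*(-149) = (7577/9850 - 293)*(-149) = -2878473/9850*(-149) = 428892477/9850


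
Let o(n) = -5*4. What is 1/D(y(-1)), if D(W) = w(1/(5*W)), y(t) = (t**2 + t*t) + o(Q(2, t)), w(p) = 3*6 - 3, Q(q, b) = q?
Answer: 1/15 ≈ 0.066667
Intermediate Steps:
o(n) = -20
w(p) = 15 (w(p) = 18 - 3 = 15)
y(t) = -20 + 2*t**2 (y(t) = (t**2 + t*t) - 20 = (t**2 + t**2) - 20 = 2*t**2 - 20 = -20 + 2*t**2)
D(W) = 15
1/D(y(-1)) = 1/15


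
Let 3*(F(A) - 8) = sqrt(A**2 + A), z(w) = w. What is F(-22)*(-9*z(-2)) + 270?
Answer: 414 + 6*sqrt(462) ≈ 542.96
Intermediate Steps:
F(A) = 8 + sqrt(A + A**2)/3 (F(A) = 8 + sqrt(A**2 + A)/3 = 8 + sqrt(A + A**2)/3)
F(-22)*(-9*z(-2)) + 270 = (8 + sqrt(-22*(1 - 22))/3)*(-9*(-2)) + 270 = (8 + sqrt(-22*(-21))/3)*18 + 270 = (8 + sqrt(462)/3)*18 + 270 = (144 + 6*sqrt(462)) + 270 = 414 + 6*sqrt(462)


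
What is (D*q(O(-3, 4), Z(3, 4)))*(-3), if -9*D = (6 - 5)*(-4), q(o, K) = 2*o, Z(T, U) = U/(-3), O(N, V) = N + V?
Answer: -8/3 ≈ -2.6667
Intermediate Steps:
Z(T, U) = -U/3 (Z(T, U) = U*(-⅓) = -U/3)
D = 4/9 (D = -(6 - 5)*(-4)/9 = -(-4)/9 = -⅑*(-4) = 4/9 ≈ 0.44444)
(D*q(O(-3, 4), Z(3, 4)))*(-3) = (4*(2*(-3 + 4))/9)*(-3) = (4*(2*1)/9)*(-3) = ((4/9)*2)*(-3) = (8/9)*(-3) = -8/3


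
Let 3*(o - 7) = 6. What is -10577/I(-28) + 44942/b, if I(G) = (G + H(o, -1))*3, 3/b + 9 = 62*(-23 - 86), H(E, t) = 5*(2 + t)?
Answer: -2331602415/23 ≈ -1.0137e+8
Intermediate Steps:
o = 9 (o = 7 + (⅓)*6 = 7 + 2 = 9)
H(E, t) = 10 + 5*t
b = -3/6767 (b = 3/(-9 + 62*(-23 - 86)) = 3/(-9 + 62*(-109)) = 3/(-9 - 6758) = 3/(-6767) = 3*(-1/6767) = -3/6767 ≈ -0.00044333)
I(G) = 15 + 3*G (I(G) = (G + (10 + 5*(-1)))*3 = (G + (10 - 5))*3 = (G + 5)*3 = (5 + G)*3 = 15 + 3*G)
-10577/I(-28) + 44942/b = -10577/(15 + 3*(-28)) + 44942/(-3/6767) = -10577/(15 - 84) + 44942*(-6767/3) = -10577/(-69) - 304122514/3 = -10577*(-1/69) - 304122514/3 = 10577/69 - 304122514/3 = -2331602415/23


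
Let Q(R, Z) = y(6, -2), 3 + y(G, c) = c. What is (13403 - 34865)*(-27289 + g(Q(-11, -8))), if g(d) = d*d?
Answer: 585139968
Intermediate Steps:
y(G, c) = -3 + c
Q(R, Z) = -5 (Q(R, Z) = -3 - 2 = -5)
g(d) = d²
(13403 - 34865)*(-27289 + g(Q(-11, -8))) = (13403 - 34865)*(-27289 + (-5)²) = -21462*(-27289 + 25) = -21462*(-27264) = 585139968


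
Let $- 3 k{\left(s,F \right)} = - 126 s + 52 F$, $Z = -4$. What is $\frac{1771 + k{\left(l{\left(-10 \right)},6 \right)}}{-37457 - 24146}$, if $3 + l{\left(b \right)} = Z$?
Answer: $- \frac{1373}{61603} \approx -0.022288$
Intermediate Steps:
$l{\left(b \right)} = -7$ ($l{\left(b \right)} = -3 - 4 = -7$)
$k{\left(s,F \right)} = 42 s - \frac{52 F}{3}$ ($k{\left(s,F \right)} = - \frac{- 126 s + 52 F}{3} = 42 s - \frac{52 F}{3}$)
$\frac{1771 + k{\left(l{\left(-10 \right)},6 \right)}}{-37457 - 24146} = \frac{1771 + \left(42 \left(-7\right) - 104\right)}{-37457 - 24146} = \frac{1771 - 398}{-61603} = \left(1771 - 398\right) \left(- \frac{1}{61603}\right) = 1373 \left(- \frac{1}{61603}\right) = - \frac{1373}{61603}$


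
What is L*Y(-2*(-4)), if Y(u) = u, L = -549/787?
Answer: -4392/787 ≈ -5.5807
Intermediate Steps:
L = -549/787 (L = -549*1/787 = -549/787 ≈ -0.69759)
L*Y(-2*(-4)) = -(-1098)*(-4)/787 = -549/787*8 = -4392/787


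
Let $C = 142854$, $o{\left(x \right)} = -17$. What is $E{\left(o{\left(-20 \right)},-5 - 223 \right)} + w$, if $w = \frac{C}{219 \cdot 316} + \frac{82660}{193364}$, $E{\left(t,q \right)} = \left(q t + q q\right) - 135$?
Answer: $\frac{31071704164129}{557565094} \approx 55728.0$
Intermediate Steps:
$E{\left(t,q \right)} = -135 + q^{2} + q t$ ($E{\left(t,q \right)} = \left(q t + q^{2}\right) - 135 = \left(q^{2} + q t\right) - 135 = -135 + q^{2} + q t$)
$w = \frac{1389300979}{557565094}$ ($w = \frac{142854}{219 \cdot 316} + \frac{82660}{193364} = \frac{142854}{69204} + 82660 \cdot \frac{1}{193364} = 142854 \cdot \frac{1}{69204} + \frac{20665}{48341} = \frac{23809}{11534} + \frac{20665}{48341} = \frac{1389300979}{557565094} \approx 2.4917$)
$E{\left(o{\left(-20 \right)},-5 - 223 \right)} + w = \left(-135 + \left(-5 - 223\right)^{2} + \left(-5 - 223\right) \left(-17\right)\right) + \frac{1389300979}{557565094} = \left(-135 + \left(-228\right)^{2} - -3876\right) + \frac{1389300979}{557565094} = \left(-135 + 51984 + 3876\right) + \frac{1389300979}{557565094} = 55725 + \frac{1389300979}{557565094} = \frac{31071704164129}{557565094}$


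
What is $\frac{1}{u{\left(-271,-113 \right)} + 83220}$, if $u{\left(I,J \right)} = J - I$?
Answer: $\frac{1}{83378} \approx 1.1994 \cdot 10^{-5}$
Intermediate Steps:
$\frac{1}{u{\left(-271,-113 \right)} + 83220} = \frac{1}{\left(-113 - -271\right) + 83220} = \frac{1}{\left(-113 + 271\right) + 83220} = \frac{1}{158 + 83220} = \frac{1}{83378}$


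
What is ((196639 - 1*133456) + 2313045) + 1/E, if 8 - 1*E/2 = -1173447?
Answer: 5576793255481/2346910 ≈ 2.3762e+6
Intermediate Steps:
E = 2346910 (E = 16 - 2*(-1173447) = 16 + 2346894 = 2346910)
((196639 - 1*133456) + 2313045) + 1/E = ((196639 - 1*133456) + 2313045) + 1/2346910 = ((196639 - 133456) + 2313045) + 1/2346910 = (63183 + 2313045) + 1/2346910 = 2376228 + 1/2346910 = 5576793255481/2346910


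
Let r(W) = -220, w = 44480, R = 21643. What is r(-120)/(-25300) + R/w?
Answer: 101337/204608 ≈ 0.49527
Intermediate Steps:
r(-120)/(-25300) + R/w = -220/(-25300) + 21643/44480 = -220*(-1/25300) + 21643*(1/44480) = 1/115 + 21643/44480 = 101337/204608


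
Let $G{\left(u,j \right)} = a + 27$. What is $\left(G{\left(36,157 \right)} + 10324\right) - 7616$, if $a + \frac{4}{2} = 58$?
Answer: $2791$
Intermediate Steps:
$a = 56$ ($a = -2 + 58 = 56$)
$G{\left(u,j \right)} = 83$ ($G{\left(u,j \right)} = 56 + 27 = 83$)
$\left(G{\left(36,157 \right)} + 10324\right) - 7616 = \left(83 + 10324\right) - 7616 = 10407 - 7616 = 2791$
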